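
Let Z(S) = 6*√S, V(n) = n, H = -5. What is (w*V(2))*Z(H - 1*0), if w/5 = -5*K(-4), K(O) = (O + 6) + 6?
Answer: -2400*I*√5 ≈ -5366.6*I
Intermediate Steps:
K(O) = 12 + O (K(O) = (6 + O) + 6 = 12 + O)
w = -200 (w = 5*(-5*(12 - 4)) = 5*(-5*8) = 5*(-40) = -200)
(w*V(2))*Z(H - 1*0) = (-200*2)*(6*√(-5 - 1*0)) = -2400*√(-5 + 0) = -2400*√(-5) = -2400*I*√5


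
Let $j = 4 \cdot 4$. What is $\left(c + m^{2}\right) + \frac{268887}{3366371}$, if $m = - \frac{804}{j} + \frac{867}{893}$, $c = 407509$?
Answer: $\frac{17607696237381581459}{42952147001264} \approx 4.0994 \cdot 10^{5}$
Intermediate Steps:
$j = 16$
$m = - \frac{176025}{3572}$ ($m = - \frac{804}{16} + \frac{867}{893} = \left(-804\right) \frac{1}{16} + 867 \cdot \frac{1}{893} = - \frac{201}{4} + \frac{867}{893} = - \frac{176025}{3572} \approx -49.279$)
$\left(c + m^{2}\right) + \frac{268887}{3366371} = \left(407509 + \left(- \frac{176025}{3572}\right)^{2}\right) + \frac{268887}{3366371} = \left(407509 + \frac{30984800625}{12759184}\right) + 268887 \cdot \frac{1}{3366371} = \frac{5230467113281}{12759184} + \frac{268887}{3366371} = \frac{17607696237381581459}{42952147001264}$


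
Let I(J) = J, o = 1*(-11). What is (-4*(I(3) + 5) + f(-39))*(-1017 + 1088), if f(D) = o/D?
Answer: -87827/39 ≈ -2252.0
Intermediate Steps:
o = -11
f(D) = -11/D
(-4*(I(3) + 5) + f(-39))*(-1017 + 1088) = (-4*(3 + 5) - 11/(-39))*(-1017 + 1088) = (-4*8 - 11*(-1/39))*71 = (-32 + 11/39)*71 = -1237/39*71 = -87827/39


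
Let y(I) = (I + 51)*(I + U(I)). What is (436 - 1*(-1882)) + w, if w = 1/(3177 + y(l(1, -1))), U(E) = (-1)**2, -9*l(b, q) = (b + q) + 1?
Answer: 605000399/261001 ≈ 2318.0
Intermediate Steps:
l(b, q) = -1/9 - b/9 - q/9 (l(b, q) = -((b + q) + 1)/9 = -(1 + b + q)/9 = -1/9 - b/9 - q/9)
U(E) = 1
y(I) = (1 + I)*(51 + I) (y(I) = (I + 51)*(I + 1) = (51 + I)*(1 + I) = (1 + I)*(51 + I))
w = 81/261001 (w = 1/(3177 + (51 + (-1/9 - 1/9*1 - 1/9*(-1))**2 + 52*(-1/9 - 1/9*1 - 1/9*(-1)))) = 1/(3177 + (51 + (-1/9 - 1/9 + 1/9)**2 + 52*(-1/9 - 1/9 + 1/9))) = 1/(3177 + (51 + (-1/9)**2 + 52*(-1/9))) = 1/(3177 + (51 + 1/81 - 52/9)) = 1/(3177 + 3664/81) = 1/(261001/81) = 81/261001 ≈ 0.00031034)
(436 - 1*(-1882)) + w = (436 - 1*(-1882)) + 81/261001 = (436 + 1882) + 81/261001 = 2318 + 81/261001 = 605000399/261001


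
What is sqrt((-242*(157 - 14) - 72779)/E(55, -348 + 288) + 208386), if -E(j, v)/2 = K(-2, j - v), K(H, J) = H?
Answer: sqrt(726159)/2 ≈ 426.07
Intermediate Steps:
E(j, v) = 4 (E(j, v) = -2*(-2) = 4)
sqrt((-242*(157 - 14) - 72779)/E(55, -348 + 288) + 208386) = sqrt((-242*(157 - 14) - 72779)/4 + 208386) = sqrt((-242*143 - 72779)*(1/4) + 208386) = sqrt((-34606 - 72779)*(1/4) + 208386) = sqrt(-107385*1/4 + 208386) = sqrt(-107385/4 + 208386) = sqrt(726159/4) = sqrt(726159)/2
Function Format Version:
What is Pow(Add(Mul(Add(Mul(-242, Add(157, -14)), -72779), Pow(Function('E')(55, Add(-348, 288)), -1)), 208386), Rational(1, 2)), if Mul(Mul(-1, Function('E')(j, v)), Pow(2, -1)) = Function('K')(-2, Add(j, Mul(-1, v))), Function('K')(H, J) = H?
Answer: Mul(Rational(1, 2), Pow(726159, Rational(1, 2))) ≈ 426.07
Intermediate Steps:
Function('E')(j, v) = 4 (Function('E')(j, v) = Mul(-2, -2) = 4)
Pow(Add(Mul(Add(Mul(-242, Add(157, -14)), -72779), Pow(Function('E')(55, Add(-348, 288)), -1)), 208386), Rational(1, 2)) = Pow(Add(Mul(Add(Mul(-242, Add(157, -14)), -72779), Pow(4, -1)), 208386), Rational(1, 2)) = Pow(Add(Mul(Add(Mul(-242, 143), -72779), Rational(1, 4)), 208386), Rational(1, 2)) = Pow(Add(Mul(Add(-34606, -72779), Rational(1, 4)), 208386), Rational(1, 2)) = Pow(Add(Mul(-107385, Rational(1, 4)), 208386), Rational(1, 2)) = Pow(Add(Rational(-107385, 4), 208386), Rational(1, 2)) = Pow(Rational(726159, 4), Rational(1, 2)) = Mul(Rational(1, 2), Pow(726159, Rational(1, 2)))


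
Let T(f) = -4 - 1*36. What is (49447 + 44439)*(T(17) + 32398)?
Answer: 3037963188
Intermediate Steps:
T(f) = -40 (T(f) = -4 - 36 = -40)
(49447 + 44439)*(T(17) + 32398) = (49447 + 44439)*(-40 + 32398) = 93886*32358 = 3037963188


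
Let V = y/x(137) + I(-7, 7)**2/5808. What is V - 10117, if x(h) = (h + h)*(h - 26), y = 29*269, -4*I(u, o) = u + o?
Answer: -307690637/30414 ≈ -10117.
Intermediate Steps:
I(u, o) = -o/4 - u/4 (I(u, o) = -(u + o)/4 = -(o + u)/4 = -o/4 - u/4)
y = 7801
x(h) = 2*h*(-26 + h) (x(h) = (2*h)*(-26 + h) = 2*h*(-26 + h))
V = 7801/30414 (V = 7801/((2*137*(-26 + 137))) + (-1/4*7 - 1/4*(-7))**2/5808 = 7801/((2*137*111)) + (-7/4 + 7/4)**2*(1/5808) = 7801/30414 + 0**2*(1/5808) = 7801*(1/30414) + 0*(1/5808) = 7801/30414 + 0 = 7801/30414 ≈ 0.25649)
V - 10117 = 7801/30414 - 10117 = -307690637/30414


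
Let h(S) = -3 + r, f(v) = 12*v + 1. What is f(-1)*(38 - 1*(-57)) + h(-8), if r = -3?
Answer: -1051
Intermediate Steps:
f(v) = 1 + 12*v
h(S) = -6 (h(S) = -3 - 3 = -6)
f(-1)*(38 - 1*(-57)) + h(-8) = (1 + 12*(-1))*(38 - 1*(-57)) - 6 = (1 - 12)*(38 + 57) - 6 = -11*95 - 6 = -1045 - 6 = -1051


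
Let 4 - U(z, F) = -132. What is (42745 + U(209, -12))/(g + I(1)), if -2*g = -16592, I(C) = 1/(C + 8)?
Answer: 2817/545 ≈ 5.1688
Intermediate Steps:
U(z, F) = 136 (U(z, F) = 4 - 1*(-132) = 4 + 132 = 136)
I(C) = 1/(8 + C)
g = 8296 (g = -½*(-16592) = 8296)
(42745 + U(209, -12))/(g + I(1)) = (42745 + 136)/(8296 + 1/(8 + 1)) = 42881/(8296 + 1/9) = 42881/(8296 + ⅑) = 42881/(74665/9) = 42881*(9/74665) = 2817/545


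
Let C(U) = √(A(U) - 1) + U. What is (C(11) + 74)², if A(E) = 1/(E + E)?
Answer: (1870 + I*√462)²/484 ≈ 7224.0 + 166.09*I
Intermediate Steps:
A(E) = 1/(2*E)
C(U) = U + √(-1 + 1/(2*U)) (C(U) = √(1/(2*U) - 1) + U = √(-1 + 1/(2*U)) + U = U + √(-1 + 1/(2*U)))
(C(11) + 74)² = ((11 + √(-4 + 2/11)/2) + 74)² = ((11 + √(-42/11)/2) + 74)² = ((11 + (I*√462/11)/2) + 74)² = ((11 + I*√462/22) + 74)² = (85 + I*√462/22)²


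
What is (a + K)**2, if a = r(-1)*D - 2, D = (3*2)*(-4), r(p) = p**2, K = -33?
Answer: 3481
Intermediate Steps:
D = -24 (D = 6*(-4) = -24)
a = -26 (a = (-1)**2*(-24) - 2 = 1*(-24) - 2 = -24 - 2 = -26)
(a + K)**2 = (-26 - 33)**2 = (-59)**2 = 3481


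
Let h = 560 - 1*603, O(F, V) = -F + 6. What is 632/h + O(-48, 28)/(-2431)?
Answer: -1538714/104533 ≈ -14.720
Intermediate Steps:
O(F, V) = 6 - F
h = -43 (h = 560 - 603 = -43)
632/h + O(-48, 28)/(-2431) = 632/(-43) + (6 - 1*(-48))/(-2431) = 632*(-1/43) + (6 + 48)*(-1/2431) = -632/43 + 54*(-1/2431) = -632/43 - 54/2431 = -1538714/104533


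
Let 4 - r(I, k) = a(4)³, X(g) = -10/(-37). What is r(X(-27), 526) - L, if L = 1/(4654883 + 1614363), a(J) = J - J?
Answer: 25076983/6269246 ≈ 4.0000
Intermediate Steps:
a(J) = 0
X(g) = 10/37 (X(g) = -10*(-1/37) = 10/37)
r(I, k) = 4 (r(I, k) = 4 - 1*0³ = 4 - 1*0 = 4 + 0 = 4)
L = 1/6269246 ≈ 1.5951e-7
r(X(-27), 526) - L = 4 - 1*1/6269246 = 4 - 1/6269246 = 25076983/6269246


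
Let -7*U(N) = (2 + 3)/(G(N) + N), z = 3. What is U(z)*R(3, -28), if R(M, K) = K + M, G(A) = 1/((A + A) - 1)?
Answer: 625/112 ≈ 5.5804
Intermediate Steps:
G(A) = 1/(-1 + 2*A) (G(A) = 1/(2*A - 1) = 1/(-1 + 2*A))
U(N) = -5/(7*(N + 1/(-1 + 2*N))) (U(N) = -(2 + 3)/(7*(1/(-1 + 2*N) + N)) = -5/(7*(N + 1/(-1 + 2*N))))
U(z)*R(3, -28) = (5*(1 - 2*3)/(7*(1 + 3*(-1 + 2*3))))*(-28 + 3) = (5*(1 - 6)/(7*(1 + 3*(-1 + 6))))*(-25) = ((5/7)*(-5)/(1 + 3*5))*(-25) = ((5/7)*(-5)/(1 + 15))*(-25) = ((5/7)*(-5)/16)*(-25) = ((5/7)*(1/16)*(-5))*(-25) = -25/112*(-25) = 625/112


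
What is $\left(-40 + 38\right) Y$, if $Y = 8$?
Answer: $-16$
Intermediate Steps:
$\left(-40 + 38\right) Y = \left(-40 + 38\right) 8 = \left(-2\right) 8 = -16$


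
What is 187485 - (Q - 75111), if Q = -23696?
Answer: 286292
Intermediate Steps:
187485 - (Q - 75111) = 187485 - (-23696 - 75111) = 187485 - 1*(-98807) = 187485 + 98807 = 286292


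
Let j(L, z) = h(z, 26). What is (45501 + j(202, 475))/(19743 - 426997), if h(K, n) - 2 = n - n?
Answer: -45503/407254 ≈ -0.11173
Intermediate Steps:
h(K, n) = 2 (h(K, n) = 2 + (n - n) = 2 + 0 = 2)
j(L, z) = 2
(45501 + j(202, 475))/(19743 - 426997) = (45501 + 2)/(19743 - 426997) = 45503/(-407254) = 45503*(-1/407254) = -45503/407254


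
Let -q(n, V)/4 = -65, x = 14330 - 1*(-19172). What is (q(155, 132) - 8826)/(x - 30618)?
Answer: -4283/1442 ≈ -2.9702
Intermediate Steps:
x = 33502 (x = 14330 + 19172 = 33502)
q(n, V) = 260 (q(n, V) = -4*(-65) = 260)
(q(155, 132) - 8826)/(x - 30618) = (260 - 8826)/(33502 - 30618) = -8566/2884 = -8566*1/2884 = -4283/1442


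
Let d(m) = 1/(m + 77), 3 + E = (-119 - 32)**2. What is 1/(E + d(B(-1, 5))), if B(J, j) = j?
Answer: 82/1869437 ≈ 4.3863e-5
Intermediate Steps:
E = 22798 (E = -3 + (-119 - 32)**2 = -3 + (-151)**2 = -3 + 22801 = 22798)
d(m) = 1/(77 + m)
1/(E + d(B(-1, 5))) = 1/(22798 + 1/(77 + 5)) = 1/(22798 + 1/82) = 1/(1869437/82) = 82/1869437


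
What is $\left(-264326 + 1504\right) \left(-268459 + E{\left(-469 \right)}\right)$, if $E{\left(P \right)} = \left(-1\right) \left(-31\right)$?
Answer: $70548783816$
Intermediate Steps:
$E{\left(P \right)} = 31$
$\left(-264326 + 1504\right) \left(-268459 + E{\left(-469 \right)}\right) = \left(-264326 + 1504\right) \left(-268459 + 31\right) = \left(-262822\right) \left(-268428\right) = 70548783816$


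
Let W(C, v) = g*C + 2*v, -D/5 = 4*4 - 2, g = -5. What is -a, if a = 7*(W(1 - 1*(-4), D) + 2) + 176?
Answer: 965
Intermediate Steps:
D = -70 (D = -5*(4*4 - 2) = -5*(16 - 2) = -5*14 = -70)
W(C, v) = -5*C + 2*v
a = -965 (a = 7*((-5*(1 - 1*(-4)) + 2*(-70)) + 2) + 176 = 7*((-5*(1 + 4) - 140) + 2) + 176 = 7*((-5*5 - 140) + 2) + 176 = 7*((-25 - 140) + 2) + 176 = 7*(-165 + 2) + 176 = 7*(-163) + 176 = -1141 + 176 = -965)
-a = -1*(-965) = 965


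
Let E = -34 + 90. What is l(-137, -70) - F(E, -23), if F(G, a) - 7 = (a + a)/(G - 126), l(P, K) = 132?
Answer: 4352/35 ≈ 124.34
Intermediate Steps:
E = 56
F(G, a) = 7 + 2*a/(-126 + G) (F(G, a) = 7 + (a + a)/(G - 126) = 7 + (2*a)/(-126 + G) = 7 + 2*a/(-126 + G))
l(-137, -70) - F(E, -23) = 132 - (-882 + 2*(-23) + 7*56)/(-126 + 56) = 132 - (-882 - 46 + 392)/(-70) = 132 - (-1)*(-536)/70 = 132 - 1*268/35 = 132 - 268/35 = 4352/35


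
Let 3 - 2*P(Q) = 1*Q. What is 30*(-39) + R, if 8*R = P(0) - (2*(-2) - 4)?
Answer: -18701/16 ≈ -1168.8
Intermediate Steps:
P(Q) = 3/2 - Q/2
R = 19/16 (R = ((3/2 - ½*0) - (2*(-2) - 4))/8 = ((3/2 + 0) - (-4 - 4))/8 = (3/2 - 1*(-8))/8 = (3/2 + 8)/8 = (⅛)*(19/2) = 19/16 ≈ 1.1875)
30*(-39) + R = 30*(-39) + 19/16 = -1170 + 19/16 = -18701/16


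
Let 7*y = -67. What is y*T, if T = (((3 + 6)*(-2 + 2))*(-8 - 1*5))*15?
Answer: 0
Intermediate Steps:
y = -67/7 (y = (⅐)*(-67) = -67/7 ≈ -9.5714)
T = 0 (T = ((9*0)*(-8 - 5))*15 = (0*(-13))*15 = 0*15 = 0)
y*T = -67/7*0 = 0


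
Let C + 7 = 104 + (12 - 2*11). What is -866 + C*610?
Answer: 52204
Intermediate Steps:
C = 87 (C = -7 + (104 + (12 - 2*11)) = -7 + (104 + (12 - 22)) = -7 + (104 - 10) = -7 + 94 = 87)
-866 + C*610 = -866 + 87*610 = -866 + 53070 = 52204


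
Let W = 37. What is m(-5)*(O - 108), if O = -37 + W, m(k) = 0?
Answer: 0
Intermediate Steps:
O = 0 (O = -37 + 37 = 0)
m(-5)*(O - 108) = 0*(0 - 108) = 0*(-108) = 0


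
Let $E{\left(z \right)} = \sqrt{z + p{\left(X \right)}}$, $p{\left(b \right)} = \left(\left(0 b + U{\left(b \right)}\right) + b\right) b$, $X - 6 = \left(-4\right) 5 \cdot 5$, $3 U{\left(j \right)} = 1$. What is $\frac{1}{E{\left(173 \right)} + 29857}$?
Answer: $\frac{89571}{2674294414} - \frac{\sqrt{80799}}{2674294414} \approx 3.3387 \cdot 10^{-5}$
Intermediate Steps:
$U{\left(j \right)} = \frac{1}{3}$ ($U{\left(j \right)} = \frac{1}{3} \cdot 1 = \frac{1}{3}$)
$X = -94$ ($X = 6 + \left(-4\right) 5 \cdot 5 = 6 - 100 = -94$)
$p{\left(b \right)} = b \left(\frac{1}{3} + b\right)$ ($p{\left(b \right)} = \left(\left(0 b + \frac{1}{3}\right) + b\right) b = \left(\left(0 + \frac{1}{3}\right) + b\right) b = \left(\frac{1}{3} + b\right) b = b \left(\frac{1}{3} + b\right)$)
$E{\left(z \right)} = \sqrt{\frac{26414}{3} + z}$ ($E{\left(z \right)} = \sqrt{z - 94 \left(\frac{1}{3} - 94\right)} = \sqrt{z - - \frac{26414}{3}} = \sqrt{z + \frac{26414}{3}} = \sqrt{\frac{26414}{3} + z}$)
$\frac{1}{E{\left(173 \right)} + 29857} = \frac{1}{\frac{\sqrt{79242 + 9 \cdot 173}}{3} + 29857} = \frac{1}{\frac{\sqrt{79242 + 1557}}{3} + 29857} = \frac{1}{\frac{\sqrt{80799}}{3} + 29857} = \frac{1}{29857 + \frac{\sqrt{80799}}{3}}$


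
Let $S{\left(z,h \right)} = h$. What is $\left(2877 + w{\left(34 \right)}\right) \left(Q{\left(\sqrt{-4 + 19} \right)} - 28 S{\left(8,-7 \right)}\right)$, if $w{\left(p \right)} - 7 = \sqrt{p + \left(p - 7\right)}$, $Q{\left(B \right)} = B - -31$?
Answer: $\left(227 + \sqrt{15}\right) \left(2884 + \sqrt{61}\right) \approx 6.6764 \cdot 10^{5}$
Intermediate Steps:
$Q{\left(B \right)} = 31 + B$ ($Q{\left(B \right)} = B + 31 = 31 + B$)
$w{\left(p \right)} = 7 + \sqrt{-7 + 2 p}$ ($w{\left(p \right)} = 7 + \sqrt{p + \left(p - 7\right)} = 7 + \sqrt{p + \left(-7 + p\right)} = 7 + \sqrt{-7 + 2 p}$)
$\left(2877 + w{\left(34 \right)}\right) \left(Q{\left(\sqrt{-4 + 19} \right)} - 28 S{\left(8,-7 \right)}\right) = \left(2877 + \left(7 + \sqrt{-7 + 2 \cdot 34}\right)\right) \left(\left(31 + \sqrt{-4 + 19}\right) - -196\right) = \left(2877 + \left(7 + \sqrt{-7 + 68}\right)\right) \left(\left(31 + \sqrt{15}\right) + 196\right) = \left(2877 + \left(7 + \sqrt{61}\right)\right) \left(227 + \sqrt{15}\right) = \left(2884 + \sqrt{61}\right) \left(227 + \sqrt{15}\right) = \left(227 + \sqrt{15}\right) \left(2884 + \sqrt{61}\right)$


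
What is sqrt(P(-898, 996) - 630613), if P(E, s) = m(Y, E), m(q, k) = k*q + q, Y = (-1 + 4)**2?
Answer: I*sqrt(638686) ≈ 799.18*I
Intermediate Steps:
Y = 9 (Y = 3**2 = 9)
m(q, k) = q + k*q
P(E, s) = 9 + 9*E (P(E, s) = 9*(1 + E) = 9 + 9*E)
sqrt(P(-898, 996) - 630613) = sqrt((9 + 9*(-898)) - 630613) = sqrt((9 - 8082) - 630613) = sqrt(-8073 - 630613) = sqrt(-638686) = I*sqrt(638686)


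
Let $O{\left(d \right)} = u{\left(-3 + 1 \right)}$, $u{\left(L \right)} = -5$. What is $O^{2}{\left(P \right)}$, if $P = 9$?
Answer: $25$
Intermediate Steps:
$O{\left(d \right)} = -5$
$O^{2}{\left(P \right)} = \left(-5\right)^{2} = 25$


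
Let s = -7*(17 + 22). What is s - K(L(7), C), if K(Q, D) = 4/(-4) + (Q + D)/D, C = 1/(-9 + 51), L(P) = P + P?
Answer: -861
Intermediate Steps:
L(P) = 2*P
s = -273 (s = -7*39 = -273)
C = 1/42 ≈ 0.023810
K(Q, D) = -1 + (D + Q)/D (K(Q, D) = 4*(-¼) + (D + Q)/D = -1 + (D + Q)/D)
s - K(L(7), C) = -273 - 2*7/1/42 = -273 - 14*42 = -273 - 1*588 = -273 - 588 = -861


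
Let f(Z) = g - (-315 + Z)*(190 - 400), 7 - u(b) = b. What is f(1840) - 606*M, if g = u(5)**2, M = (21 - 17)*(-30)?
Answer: 392974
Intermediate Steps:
u(b) = 7 - b
M = -120 (M = 4*(-30) = -120)
g = 4 (g = (7 - 1*5)**2 = (7 - 5)**2 = 2**2 = 4)
f(Z) = -66146 + 210*Z (f(Z) = 4 - (-315 + Z)*(190 - 400) = 4 - (-315 + Z)*(-210) = 4 - (66150 - 210*Z) = 4 + (-66150 + 210*Z) = -66146 + 210*Z)
f(1840) - 606*M = (-66146 + 210*1840) - 606*(-120) = (-66146 + 386400) + 72720 = 320254 + 72720 = 392974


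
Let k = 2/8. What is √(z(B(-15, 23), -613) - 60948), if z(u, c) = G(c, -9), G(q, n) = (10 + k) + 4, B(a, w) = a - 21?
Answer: I*√243735/2 ≈ 246.85*I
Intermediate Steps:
k = ¼ (k = 2*(⅛) = ¼ ≈ 0.25000)
B(a, w) = -21 + a
G(q, n) = 57/4 (G(q, n) = (10 + ¼) + 4 = 41/4 + 4 = 57/4)
z(u, c) = 57/4
√(z(B(-15, 23), -613) - 60948) = √(57/4 - 60948) = √(-243735/4) = I*√243735/2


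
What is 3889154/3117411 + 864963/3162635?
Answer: 14996419731583/9859233137985 ≈ 1.5211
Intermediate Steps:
3889154/3117411 + 864963/3162635 = 14996419731583/9859233137985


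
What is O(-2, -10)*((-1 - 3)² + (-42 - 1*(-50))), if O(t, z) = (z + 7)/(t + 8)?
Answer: -12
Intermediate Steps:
O(t, z) = (7 + z)/(8 + t)
O(-2, -10)*((-1 - 3)² + (-42 - 1*(-50))) = ((7 - 10)/(8 - 2))*((-1 - 3)² + (-42 - 1*(-50))) = (-3/6)*((-4)² + (-42 + 50)) = ((⅙)*(-3))*(16 + 8) = -½*24 = -12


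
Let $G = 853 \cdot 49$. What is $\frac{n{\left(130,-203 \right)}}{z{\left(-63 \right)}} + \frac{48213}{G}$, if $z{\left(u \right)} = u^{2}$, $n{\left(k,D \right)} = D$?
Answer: $\frac{3732094}{3385557} \approx 1.1024$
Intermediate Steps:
$G = 41797$
$\frac{n{\left(130,-203 \right)}}{z{\left(-63 \right)}} + \frac{48213}{G} = - \frac{203}{\left(-63\right)^{2}} + \frac{48213}{41797} = - \frac{203}{3969} + 48213 \cdot \frac{1}{41797} = \left(-203\right) \frac{1}{3969} + \frac{48213}{41797} = - \frac{29}{567} + \frac{48213}{41797} = \frac{3732094}{3385557}$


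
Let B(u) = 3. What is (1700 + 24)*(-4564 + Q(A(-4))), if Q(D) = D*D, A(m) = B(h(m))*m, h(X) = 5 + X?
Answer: -7620080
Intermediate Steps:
A(m) = 3*m
Q(D) = D²
(1700 + 24)*(-4564 + Q(A(-4))) = (1700 + 24)*(-4564 + (3*(-4))²) = 1724*(-4564 + (-12)²) = 1724*(-4564 + 144) = 1724*(-4420) = -7620080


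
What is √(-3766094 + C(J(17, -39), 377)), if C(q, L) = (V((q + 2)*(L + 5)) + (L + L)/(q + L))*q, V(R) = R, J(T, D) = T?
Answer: I*√141368592199/197 ≈ 1908.6*I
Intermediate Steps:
C(q, L) = q*((2 + q)*(5 + L) + 2*L/(L + q)) (C(q, L) = ((q + 2)*(L + 5) + (L + L)/(q + L))*q = ((2 + q)*(5 + L) + (2*L)/(L + q))*q = ((2 + q)*(5 + L) + 2*L/(L + q))*q = q*((2 + q)*(5 + L) + 2*L/(L + q)))
√(-3766094 + C(J(17, -39), 377)) = √(-3766094 + 17*(2*377 + 377*(10 + 2*377 + 5*17 + 377*17) + 17*(10 + 2*377 + 5*17 + 377*17))/(377 + 17)) = √(-3766094 + 17*(754 + 377*(10 + 754 + 85 + 6409) + 17*(10 + 754 + 85 + 6409))/394) = √(-3766094 + 17*(1/394)*(754 + 377*7258 + 17*7258)) = √(-3766094 + 17*(1/394)*(754 + 2736266 + 123386)) = √(-3766094 + 17*(1/394)*2860406) = √(-3766094 + 24313451/197) = √(-717607067/197) = I*√141368592199/197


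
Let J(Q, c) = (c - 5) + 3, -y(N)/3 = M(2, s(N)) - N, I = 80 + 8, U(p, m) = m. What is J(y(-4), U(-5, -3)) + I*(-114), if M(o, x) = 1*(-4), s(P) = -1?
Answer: -10037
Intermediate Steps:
I = 88
M(o, x) = -4
y(N) = 12 + 3*N (y(N) = -3*(-4 - N) = 12 + 3*N)
J(Q, c) = -2 + c (J(Q, c) = (-5 + c) + 3 = -2 + c)
J(y(-4), U(-5, -3)) + I*(-114) = (-2 - 3) + 88*(-114) = -5 - 10032 = -10037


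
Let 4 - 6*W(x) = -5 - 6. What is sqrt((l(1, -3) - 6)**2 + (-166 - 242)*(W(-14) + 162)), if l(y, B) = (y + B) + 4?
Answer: 10*I*sqrt(671) ≈ 259.04*I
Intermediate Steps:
l(y, B) = 4 + B + y (l(y, B) = (B + y) + 4 = 4 + B + y)
W(x) = 5/2 (W(x) = 2/3 - (-5 - 6)/6 = 2/3 - 1/6*(-11) = 2/3 + 11/6 = 5/2)
sqrt((l(1, -3) - 6)**2 + (-166 - 242)*(W(-14) + 162)) = sqrt(((4 - 3 + 1) - 6)**2 + (-166 - 242)*(5/2 + 162)) = sqrt((2 - 6)**2 - 408*329/2) = sqrt((-4)**2 - 67116) = sqrt(16 - 67116) = sqrt(-67100) = 10*I*sqrt(671)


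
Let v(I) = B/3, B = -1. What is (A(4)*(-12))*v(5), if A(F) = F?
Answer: 16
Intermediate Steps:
v(I) = -⅓ (v(I) = -1/3 = -1*⅓ = -⅓)
(A(4)*(-12))*v(5) = (4*(-12))*(-⅓) = -48*(-⅓) = 16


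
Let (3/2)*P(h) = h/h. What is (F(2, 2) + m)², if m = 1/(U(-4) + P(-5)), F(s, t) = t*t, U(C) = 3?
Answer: 2209/121 ≈ 18.256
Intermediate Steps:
P(h) = ⅔ (P(h) = 2*(h/h)/3 = (⅔)*1 = ⅔)
F(s, t) = t²
m = 3/11 (m = 1/(3 + ⅔) = 1/(11/3) = 3/11 ≈ 0.27273)
(F(2, 2) + m)² = (2² + 3/11)² = (4 + 3/11)² = (47/11)² = 2209/121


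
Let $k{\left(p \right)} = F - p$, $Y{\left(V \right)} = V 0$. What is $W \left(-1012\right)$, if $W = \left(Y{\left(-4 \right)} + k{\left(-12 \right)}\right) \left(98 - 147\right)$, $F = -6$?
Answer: $297528$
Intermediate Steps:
$Y{\left(V \right)} = 0$
$k{\left(p \right)} = -6 - p$
$W = -294$ ($W = \left(0 - -6\right) \left(98 - 147\right) = \left(0 + \left(-6 + 12\right)\right) \left(-49\right) = \left(0 + 6\right) \left(-49\right) = 6 \left(-49\right) = -294$)
$W \left(-1012\right) = \left(-294\right) \left(-1012\right) = 297528$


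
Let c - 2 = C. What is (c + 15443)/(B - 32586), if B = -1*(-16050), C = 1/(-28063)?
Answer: -72238839/77341628 ≈ -0.93402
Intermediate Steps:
C = -1/28063 ≈ -3.5634e-5
c = 56125/28063 (c = 2 - 1/28063 = 56125/28063 ≈ 2.0000)
B = 16050
(c + 15443)/(B - 32586) = (56125/28063 + 15443)/(16050 - 32586) = (433433034/28063)/(-16536) = (433433034/28063)*(-1/16536) = -72238839/77341628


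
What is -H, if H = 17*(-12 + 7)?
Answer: 85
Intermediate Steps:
H = -85 (H = 17*(-5) = -85)
-H = -1*(-85) = 85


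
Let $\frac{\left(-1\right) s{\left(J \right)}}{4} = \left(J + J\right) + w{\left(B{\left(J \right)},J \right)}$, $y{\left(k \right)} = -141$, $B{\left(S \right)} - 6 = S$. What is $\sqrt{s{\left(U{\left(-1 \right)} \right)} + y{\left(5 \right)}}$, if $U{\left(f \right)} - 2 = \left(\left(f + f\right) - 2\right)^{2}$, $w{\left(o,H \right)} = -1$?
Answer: $i \sqrt{281} \approx 16.763 i$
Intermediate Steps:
$B{\left(S \right)} = 6 + S$
$U{\left(f \right)} = 2 + \left(-2 + 2 f\right)^{2}$ ($U{\left(f \right)} = 2 + \left(\left(f + f\right) - 2\right)^{2} = 2 + \left(2 f - 2\right)^{2} = 2 + \left(-2 + 2 f\right)^{2}$)
$s{\left(J \right)} = 4 - 8 J$ ($s{\left(J \right)} = - 4 \left(\left(J + J\right) - 1\right) = - 4 \left(2 J - 1\right) = - 4 \left(-1 + 2 J\right) = 4 - 8 J$)
$\sqrt{s{\left(U{\left(-1 \right)} \right)} + y{\left(5 \right)}} = \sqrt{\left(4 - 8 \left(2 + 4 \left(-1 - 1\right)^{2}\right)\right) - 141} = \sqrt{\left(4 - 8 \left(2 + 4 \left(-2\right)^{2}\right)\right) - 141} = \sqrt{\left(4 - 8 \left(2 + 4 \cdot 4\right)\right) - 141} = \sqrt{\left(4 - 8 \left(2 + 16\right)\right) - 141} = \sqrt{\left(4 - 144\right) - 141} = \sqrt{-140 - 141} = \sqrt{-281} = i \sqrt{281}$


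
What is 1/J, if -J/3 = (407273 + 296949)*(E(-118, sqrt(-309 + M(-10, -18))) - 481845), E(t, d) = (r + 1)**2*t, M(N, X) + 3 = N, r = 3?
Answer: 1/1021966262178 ≈ 9.7851e-13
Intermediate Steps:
M(N, X) = -3 + N
E(t, d) = 16*t (E(t, d) = (3 + 1)**2*t = 4**2*t = 16*t)
J = 1021966262178 (J = -3*(407273 + 296949)*(16*(-118) - 481845) = -2112666*(-1888 - 481845) = -2112666*(-483733) = -3*(-340655420726) = 1021966262178)
1/J = 1/1021966262178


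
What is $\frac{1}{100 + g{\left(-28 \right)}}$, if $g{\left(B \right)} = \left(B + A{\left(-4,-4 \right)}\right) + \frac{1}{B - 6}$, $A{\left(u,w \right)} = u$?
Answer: $\frac{34}{2311} \approx 0.014712$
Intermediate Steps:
$g{\left(B \right)} = -4 + B + \frac{1}{-6 + B}$ ($g{\left(B \right)} = \left(B - 4\right) + \frac{1}{B - 6} = \left(-4 + B\right) + \frac{1}{-6 + B} = -4 + B + \frac{1}{-6 + B}$)
$\frac{1}{100 + g{\left(-28 \right)}} = \frac{1}{100 + \frac{25 + \left(-28\right)^{2} - -280}{-6 - 28}} = \frac{1}{100 + \frac{25 + 784 + 280}{-34}} = \frac{1}{100 - \frac{1089}{34}} = \frac{1}{\frac{2311}{34}} = \frac{34}{2311}$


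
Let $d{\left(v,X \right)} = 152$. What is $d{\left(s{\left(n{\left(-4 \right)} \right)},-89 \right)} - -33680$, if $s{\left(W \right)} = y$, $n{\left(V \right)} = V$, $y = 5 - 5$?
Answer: $33832$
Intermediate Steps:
$y = 0$
$s{\left(W \right)} = 0$
$d{\left(s{\left(n{\left(-4 \right)} \right)},-89 \right)} - -33680 = 152 - -33680 = 152 + 33680 = 33832$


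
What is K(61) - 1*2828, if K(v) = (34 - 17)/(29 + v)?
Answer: -254503/90 ≈ -2827.8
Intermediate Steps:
K(v) = 17/(29 + v)
K(61) - 1*2828 = 17/(29 + 61) - 1*2828 = 17/90 - 2828 = -254503/90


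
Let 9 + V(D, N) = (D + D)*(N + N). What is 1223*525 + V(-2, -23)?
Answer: 642250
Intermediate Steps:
V(D, N) = -9 + 4*D*N (V(D, N) = -9 + (D + D)*(N + N) = -9 + (2*D)*(2*N) = -9 + 4*D*N)
1223*525 + V(-2, -23) = 1223*525 + (-9 + 4*(-2)*(-23)) = 642075 + (-9 + 184) = 642075 + 175 = 642250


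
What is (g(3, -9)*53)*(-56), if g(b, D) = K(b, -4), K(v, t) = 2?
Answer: -5936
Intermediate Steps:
g(b, D) = 2
(g(3, -9)*53)*(-56) = (2*53)*(-56) = 106*(-56) = -5936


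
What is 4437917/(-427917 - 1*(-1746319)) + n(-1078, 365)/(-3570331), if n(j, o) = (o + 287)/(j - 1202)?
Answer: 2257888704999979/670766243176335 ≈ 3.3661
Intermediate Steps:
n(j, o) = (287 + o)/(-1202 + j)
4437917/(-427917 - 1*(-1746319)) + n(-1078, 365)/(-3570331) = 4437917/(-427917 - 1*(-1746319)) + ((287 + 365)/(-1202 - 1078))/(-3570331) = 4437917/(-427917 + 1746319) + (652/(-2280))*(-1/3570331) = 4437917/1318402 - 1/2280*652*(-1/3570331) = 4437917*(1/1318402) - 163/570*(-1/3570331) = 4437917/1318402 + 163/2035088670 = 2257888704999979/670766243176335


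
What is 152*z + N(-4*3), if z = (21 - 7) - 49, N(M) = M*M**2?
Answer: -7048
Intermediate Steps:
N(M) = M**3
z = -35 (z = 14 - 49 = -35)
152*z + N(-4*3) = 152*(-35) + (-4*3)**3 = -5320 + (-12)**3 = -5320 - 1728 = -7048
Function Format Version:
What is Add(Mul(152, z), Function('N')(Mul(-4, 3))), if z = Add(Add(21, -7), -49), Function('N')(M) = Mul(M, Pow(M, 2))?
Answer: -7048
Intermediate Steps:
Function('N')(M) = Pow(M, 3)
z = -35 (z = Add(14, -49) = -35)
Add(Mul(152, z), Function('N')(Mul(-4, 3))) = Add(Mul(152, -35), Pow(Mul(-4, 3), 3)) = Add(-5320, Pow(-12, 3)) = Add(-5320, -1728) = -7048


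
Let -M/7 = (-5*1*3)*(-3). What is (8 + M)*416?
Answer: -127712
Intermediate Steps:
M = -315 (M = -7*-5*1*3*(-3) = -7*(-5*3)*(-3) = -(-105)*(-3) = -7*45 = -315)
(8 + M)*416 = (8 - 315)*416 = -307*416 = -127712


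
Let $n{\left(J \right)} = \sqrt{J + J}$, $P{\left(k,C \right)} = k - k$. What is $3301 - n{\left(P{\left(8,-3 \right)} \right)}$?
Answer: $3301$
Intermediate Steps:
$P{\left(k,C \right)} = 0$
$n{\left(J \right)} = \sqrt{2} \sqrt{J}$ ($n{\left(J \right)} = \sqrt{2 J} = \sqrt{2} \sqrt{J}$)
$3301 - n{\left(P{\left(8,-3 \right)} \right)} = 3301 - \sqrt{2} \sqrt{0} = 3301 - \sqrt{2} \cdot 0 = 3301 - 0 = 3301 + 0 = 3301$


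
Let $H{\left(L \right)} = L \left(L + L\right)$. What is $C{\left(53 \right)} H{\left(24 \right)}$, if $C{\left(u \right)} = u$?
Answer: $61056$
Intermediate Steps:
$H{\left(L \right)} = 2 L^{2}$ ($H{\left(L \right)} = L 2 L = 2 L^{2}$)
$C{\left(53 \right)} H{\left(24 \right)} = 53 \cdot 2 \cdot 24^{2} = 53 \cdot 2 \cdot 576 = 53 \cdot 1152 = 61056$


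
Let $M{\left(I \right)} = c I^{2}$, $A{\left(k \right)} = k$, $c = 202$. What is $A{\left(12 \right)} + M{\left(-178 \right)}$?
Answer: $6400180$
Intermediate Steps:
$M{\left(I \right)} = 202 I^{2}$
$A{\left(12 \right)} + M{\left(-178 \right)} = 12 + 202 \left(-178\right)^{2} = 12 + 202 \cdot 31684 = 12 + 6400168 = 6400180$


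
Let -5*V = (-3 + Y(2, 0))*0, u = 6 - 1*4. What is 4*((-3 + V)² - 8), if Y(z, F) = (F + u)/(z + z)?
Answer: 4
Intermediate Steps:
u = 2 (u = 6 - 4 = 2)
Y(z, F) = (2 + F)/(2*z) (Y(z, F) = (F + 2)/(z + z) = (2 + F)/((2*z)) = (2 + F)*(1/(2*z)) = (2 + F)/(2*z))
V = 0 (V = -(-3 + (½)*(2 + 0)/2)*0/5 = -(-3 + (½)*(½)*2)*0/5 = -(-3 + ½)*0/5 = -(-1)*0/2 = -⅕*0 = 0)
4*((-3 + V)² - 8) = 4*((-3 + 0)² - 8) = 4*((-3)² - 8) = 4*(9 - 8) = 4*1 = 4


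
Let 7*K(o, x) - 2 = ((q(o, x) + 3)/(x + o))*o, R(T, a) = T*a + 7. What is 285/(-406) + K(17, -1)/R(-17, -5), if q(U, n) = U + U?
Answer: -190591/298816 ≈ -0.63782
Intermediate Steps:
q(U, n) = 2*U
R(T, a) = 7 + T*a
K(o, x) = 2/7 + o*(3 + 2*o)/(7*(o + x)) (K(o, x) = 2/7 + (((2*o + 3)/(x + o))*o)/7 = 2/7 + (((3 + 2*o)/(o + x))*o)/7 = 2/7 + (o*(3 + 2*o)/(o + x))/7 = 2/7 + o*(3 + 2*o)/(7*(o + x)))
285/(-406) + K(17, -1)/R(-17, -5) = 285/(-406) + ((2*(-1) + 2*17**2 + 5*17)/(7*(17 - 1)))/(7 - 17*(-5)) = 285*(-1/406) + ((1/7)*(-2 + 2*289 + 85)/16)/(7 + 85) = -285/406 + ((1/7)*(1/16)*(-2 + 578 + 85))/92 = -285/406 + ((1/7)*(1/16)*661)*(1/92) = -285/406 + (661/112)*(1/92) = -285/406 + 661/10304 = -190591/298816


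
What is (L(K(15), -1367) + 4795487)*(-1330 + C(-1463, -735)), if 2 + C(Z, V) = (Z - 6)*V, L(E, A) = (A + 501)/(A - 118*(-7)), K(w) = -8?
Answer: 2797713000598539/541 ≈ 5.1714e+12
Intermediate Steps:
L(E, A) = (501 + A)/(826 + A) (L(E, A) = (501 + A)/(A + 826) = (501 + A)/(826 + A))
C(Z, V) = -2 + V*(-6 + Z) (C(Z, V) = -2 + (Z - 6)*V = -2 + (-6 + Z)*V = -2 + V*(-6 + Z))
(L(K(15), -1367) + 4795487)*(-1330 + C(-1463, -735)) = ((501 - 1367)/(826 - 1367) + 4795487)*(-1330 + (-2 - 6*(-735) - 735*(-1463))) = (-866/(-541) + 4795487)*(-1330 + (-2 + 4410 + 1075305)) = (-1/541*(-866) + 4795487)*(-1330 + 1079713) = (866/541 + 4795487)*1078383 = (2594359333/541)*1078383 = 2797713000598539/541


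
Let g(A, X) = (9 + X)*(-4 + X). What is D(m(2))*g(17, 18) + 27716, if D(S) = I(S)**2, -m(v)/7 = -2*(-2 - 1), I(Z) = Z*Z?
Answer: 1176248804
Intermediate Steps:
g(A, X) = (-4 + X)*(9 + X)
I(Z) = Z**2
m(v) = -42 (m(v) = -(-14)*(-2 - 1) = -(-14)*(-3) = -7*6 = -42)
D(S) = S**4 (D(S) = (S**2)**2 = S**4)
D(m(2))*g(17, 18) + 27716 = (-42)**4*(-36 + 18**2 + 5*18) + 27716 = 3111696*(-36 + 324 + 90) + 27716 = 3111696*378 + 27716 = 1176221088 + 27716 = 1176248804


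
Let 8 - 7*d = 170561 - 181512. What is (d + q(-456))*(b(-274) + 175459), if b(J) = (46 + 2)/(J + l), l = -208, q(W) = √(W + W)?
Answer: 463407835605/1687 + 169142380*I*√57/241 ≈ 2.7469e+8 + 5.2987e+6*I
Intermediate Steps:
q(W) = √2*√W (q(W) = √(2*W) = √2*√W)
d = 10959/7 (d = 8/7 - (170561 - 181512)/7 = 8/7 - ⅐*(-10951) = 8/7 + 10951/7 = 10959/7 ≈ 1565.6)
b(J) = 48/(-208 + J) (b(J) = (46 + 2)/(J - 208) = 48/(-208 + J))
(d + q(-456))*(b(-274) + 175459) = (10959/7 + √2*√(-456))*(48/(-208 - 274) + 175459) = (10959/7 + √2*(2*I*√114))*(48/(-482) + 175459) = (10959/7 + 4*I*√57)*(48*(-1/482) + 175459) = (10959/7 + 4*I*√57)*(-24/241 + 175459) = (10959/7 + 4*I*√57)*(42285595/241) = 463407835605/1687 + 169142380*I*√57/241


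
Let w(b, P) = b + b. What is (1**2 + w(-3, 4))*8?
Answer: -40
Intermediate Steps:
w(b, P) = 2*b
(1**2 + w(-3, 4))*8 = (1**2 + 2*(-3))*8 = (1 - 6)*8 = -5*8 = -40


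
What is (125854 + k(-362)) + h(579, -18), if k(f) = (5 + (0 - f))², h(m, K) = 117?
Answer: 260660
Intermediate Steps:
k(f) = (5 - f)²
(125854 + k(-362)) + h(579, -18) = (125854 + (-5 - 362)²) + 117 = (125854 + (-367)²) + 117 = (125854 + 134689) + 117 = 260543 + 117 = 260660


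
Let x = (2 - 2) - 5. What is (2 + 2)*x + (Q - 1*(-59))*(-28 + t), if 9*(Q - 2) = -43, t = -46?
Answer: -37624/9 ≈ -4180.4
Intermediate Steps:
x = -5 (x = 0 - 5 = -5)
Q = -25/9 (Q = 2 + (⅑)*(-43) = 2 - 43/9 = -25/9 ≈ -2.7778)
(2 + 2)*x + (Q - 1*(-59))*(-28 + t) = (2 + 2)*(-5) + (-25/9 - 1*(-59))*(-28 - 46) = 4*(-5) + (-25/9 + 59)*(-74) = -20 + (506/9)*(-74) = -20 - 37444/9 = -37624/9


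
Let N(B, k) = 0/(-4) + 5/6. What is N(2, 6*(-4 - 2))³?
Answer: 125/216 ≈ 0.57870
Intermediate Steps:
N(B, k) = ⅚ (N(B, k) = 0*(-¼) + 5*(⅙) = 0 + ⅚ = ⅚)
N(2, 6*(-4 - 2))³ = (⅚)³ = 125/216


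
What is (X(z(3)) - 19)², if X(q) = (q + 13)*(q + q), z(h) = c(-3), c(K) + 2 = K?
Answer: 9801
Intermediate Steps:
c(K) = -2 + K
z(h) = -5 (z(h) = -2 - 3 = -5)
X(q) = 2*q*(13 + q) (X(q) = (13 + q)*(2*q) = 2*q*(13 + q))
(X(z(3)) - 19)² = (2*(-5)*(13 - 5) - 19)² = (2*(-5)*8 - 19)² = (-80 - 19)² = (-99)² = 9801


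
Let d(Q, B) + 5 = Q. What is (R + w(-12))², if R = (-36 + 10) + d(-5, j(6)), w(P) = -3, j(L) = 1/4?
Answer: 1521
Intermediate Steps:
j(L) = ¼
d(Q, B) = -5 + Q
R = -36 (R = (-36 + 10) + (-5 - 5) = -26 - 10 = -36)
(R + w(-12))² = (-36 - 3)² = (-39)² = 1521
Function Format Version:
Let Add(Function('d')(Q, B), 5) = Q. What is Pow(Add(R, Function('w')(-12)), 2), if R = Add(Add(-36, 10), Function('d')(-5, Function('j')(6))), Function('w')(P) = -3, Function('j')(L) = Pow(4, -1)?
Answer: 1521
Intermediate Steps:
Function('j')(L) = Rational(1, 4)
Function('d')(Q, B) = Add(-5, Q)
R = -36 (R = Add(Add(-36, 10), Add(-5, -5)) = Add(-26, -10) = -36)
Pow(Add(R, Function('w')(-12)), 2) = Pow(Add(-36, -3), 2) = Pow(-39, 2) = 1521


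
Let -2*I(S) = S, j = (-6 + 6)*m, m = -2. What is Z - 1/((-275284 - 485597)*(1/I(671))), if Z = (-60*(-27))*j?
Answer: -61/138342 ≈ -0.00044094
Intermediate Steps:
j = 0 (j = (-6 + 6)*(-2) = 0*(-2) = 0)
I(S) = -S/2
Z = 0 (Z = -60*(-27)*0 = 1620*0 = 0)
Z - 1/((-275284 - 485597)*(1/I(671))) = 0 - 1/((-275284 - 485597)*(1/(-1/2*671))) = 0 - 1/((-760881)*(1/(-671/2))) = 0 - (-1)/(760881*(-2/671)) = 0 - (-1)*(-671)/(760881*2) = 0 - 1*61/138342 = 0 - 61/138342 = -61/138342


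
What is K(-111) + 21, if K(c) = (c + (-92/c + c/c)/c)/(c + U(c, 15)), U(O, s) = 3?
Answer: 14655931/665334 ≈ 22.028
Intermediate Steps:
K(c) = (c + (1 - 92/c)/c)/(3 + c) (K(c) = (c + (-92/c + c/c)/c)/(c + 3) = (c + (-92/c + 1)/c)/(3 + c) = (c + (1 - 92/c)/c)/(3 + c))
K(-111) + 21 = (-92 - 111 + (-111)³)/((-111)²*(3 - 111)) + 21 = (1/12321)*(-92 - 111 - 1367631)/(-108) + 21 = (1/12321)*(-1/108)*(-1367834) + 21 = 683917/665334 + 21 = 14655931/665334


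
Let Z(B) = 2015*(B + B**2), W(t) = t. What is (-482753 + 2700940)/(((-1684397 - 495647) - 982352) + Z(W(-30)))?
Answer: -2218187/1409346 ≈ -1.5739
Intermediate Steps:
Z(B) = 2015*B + 2015*B**2
(-482753 + 2700940)/(((-1684397 - 495647) - 982352) + Z(W(-30))) = (-482753 + 2700940)/(((-1684397 - 495647) - 982352) + 2015*(-30)*(1 - 30)) = 2218187/((-2180044 - 982352) + 2015*(-30)*(-29)) = 2218187/(-3162396 + 1753050) = 2218187/(-1409346) = 2218187*(-1/1409346) = -2218187/1409346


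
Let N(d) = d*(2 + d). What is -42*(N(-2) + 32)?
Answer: -1344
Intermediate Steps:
-42*(N(-2) + 32) = -42*(-2*(2 - 2) + 32) = -42*(-2*0 + 32) = -42*(0 + 32) = -42*32 = -1344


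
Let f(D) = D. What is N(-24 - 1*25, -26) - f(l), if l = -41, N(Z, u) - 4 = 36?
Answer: 81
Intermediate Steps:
N(Z, u) = 40 (N(Z, u) = 4 + 36 = 40)
N(-24 - 1*25, -26) - f(l) = 40 - 1*(-41) = 40 + 41 = 81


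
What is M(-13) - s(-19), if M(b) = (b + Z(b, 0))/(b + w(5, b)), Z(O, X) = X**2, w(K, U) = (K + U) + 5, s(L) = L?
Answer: 317/16 ≈ 19.813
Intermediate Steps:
w(K, U) = 5 + K + U
M(b) = b/(10 + 2*b) (M(b) = (b + 0**2)/(b + (5 + 5 + b)) = (b + 0)/(b + (10 + b)) = b/(10 + 2*b))
M(-13) - s(-19) = (1/2)*(-13)/(5 - 13) - 1*(-19) = (1/2)*(-13)/(-8) + 19 = (1/2)*(-13)*(-1/8) + 19 = 13/16 + 19 = 317/16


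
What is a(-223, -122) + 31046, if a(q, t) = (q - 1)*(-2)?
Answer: 31494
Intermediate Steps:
a(q, t) = 2 - 2*q (a(q, t) = (-1 + q)*(-2) = 2 - 2*q)
a(-223, -122) + 31046 = (2 - 2*(-223)) + 31046 = (2 + 446) + 31046 = 448 + 31046 = 31494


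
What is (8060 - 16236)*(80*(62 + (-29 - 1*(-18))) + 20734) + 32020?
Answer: -202847244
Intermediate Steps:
(8060 - 16236)*(80*(62 + (-29 - 1*(-18))) + 20734) + 32020 = -8176*(80*(62 + (-29 + 18)) + 20734) + 32020 = -8176*(80*(62 - 11) + 20734) + 32020 = -8176*(80*51 + 20734) + 32020 = -8176*(4080 + 20734) + 32020 = -8176*24814 + 32020 = -202879264 + 32020 = -202847244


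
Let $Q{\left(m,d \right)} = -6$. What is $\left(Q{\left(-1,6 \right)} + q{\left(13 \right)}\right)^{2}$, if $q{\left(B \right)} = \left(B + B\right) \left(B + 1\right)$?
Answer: $128164$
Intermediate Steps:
$q{\left(B \right)} = 2 B \left(1 + B\right)$
$\left(Q{\left(-1,6 \right)} + q{\left(13 \right)}\right)^{2} = \left(-6 + 2 \cdot 13 \left(1 + 13\right)\right)^{2} = \left(-6 + 2 \cdot 13 \cdot 14\right)^{2} = \left(-6 + 364\right)^{2} = 358^{2} = 128164$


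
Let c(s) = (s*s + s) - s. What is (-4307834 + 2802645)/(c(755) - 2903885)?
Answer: 1505189/2333860 ≈ 0.64494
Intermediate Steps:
c(s) = s**2 (c(s) = (s**2 + s) - s = (s + s**2) - s = s**2)
(-4307834 + 2802645)/(c(755) - 2903885) = (-4307834 + 2802645)/(755**2 - 2903885) = -1505189/(570025 - 2903885) = -1505189/(-2333860) = -1505189*(-1/2333860) = 1505189/2333860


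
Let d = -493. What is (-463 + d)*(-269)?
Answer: 257164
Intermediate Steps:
(-463 + d)*(-269) = (-463 - 493)*(-269) = -956*(-269) = 257164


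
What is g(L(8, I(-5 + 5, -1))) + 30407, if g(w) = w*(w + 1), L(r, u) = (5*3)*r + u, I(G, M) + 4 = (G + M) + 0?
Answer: 43747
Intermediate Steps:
I(G, M) = -4 + G + M (I(G, M) = -4 + ((G + M) + 0) = -4 + (G + M) = -4 + G + M)
L(r, u) = u + 15*r (L(r, u) = 15*r + u = u + 15*r)
g(w) = w*(1 + w)
g(L(8, I(-5 + 5, -1))) + 30407 = ((-4 + (-5 + 5) - 1) + 15*8)*(1 + ((-4 + (-5 + 5) - 1) + 15*8)) + 30407 = ((-4 + 0 - 1) + 120)*(1 + ((-4 + 0 - 1) + 120)) + 30407 = (-5 + 120)*(1 + (-5 + 120)) + 30407 = 115*(1 + 115) + 30407 = 115*116 + 30407 = 13340 + 30407 = 43747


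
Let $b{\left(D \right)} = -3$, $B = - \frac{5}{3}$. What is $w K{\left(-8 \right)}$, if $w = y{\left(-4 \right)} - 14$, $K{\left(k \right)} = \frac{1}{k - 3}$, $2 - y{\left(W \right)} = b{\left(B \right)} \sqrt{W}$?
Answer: $\frac{12}{11} - \frac{6 i}{11} \approx 1.0909 - 0.54545 i$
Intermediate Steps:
$B = - \frac{5}{3}$ ($B = \left(-5\right) \frac{1}{3} = - \frac{5}{3} \approx -1.6667$)
$y{\left(W \right)} = 2 + 3 \sqrt{W}$ ($y{\left(W \right)} = 2 - - 3 \sqrt{W} = 2 + 3 \sqrt{W}$)
$K{\left(k \right)} = \frac{1}{-3 + k}$
$w = -12 + 6 i$ ($w = \left(2 + 3 \sqrt{-4}\right) - 14 = \left(2 + 3 \cdot 2 i\right) - 14 = \left(2 + 6 i\right) - 14 = -12 + 6 i \approx -12.0 + 6.0 i$)
$w K{\left(-8 \right)} = \frac{-12 + 6 i}{-3 - 8} = \frac{-12 + 6 i}{-11} = \left(-12 + 6 i\right) \left(- \frac{1}{11}\right) = \frac{12}{11} - \frac{6 i}{11}$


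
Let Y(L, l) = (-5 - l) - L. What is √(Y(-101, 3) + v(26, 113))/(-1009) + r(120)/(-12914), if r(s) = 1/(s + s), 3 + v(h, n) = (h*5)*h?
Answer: -1/3099360 - √3470/1009 ≈ -0.058382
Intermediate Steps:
v(h, n) = -3 + 5*h² (v(h, n) = -3 + (h*5)*h = -3 + (5*h)*h = -3 + 5*h²)
Y(L, l) = -5 - L - l
r(s) = 1/(2*s)
√(Y(-101, 3) + v(26, 113))/(-1009) + r(120)/(-12914) = √((-5 - 1*(-101) - 1*3) + (-3 + 5*26²))/(-1009) + ((½)/120)/(-12914) = √((-5 + 101 - 3) + (-3 + 5*676))*(-1/1009) + ((½)*(1/120))*(-1/12914) = √(93 + (-3 + 3380))*(-1/1009) + (1/240)*(-1/12914) = √(93 + 3377)*(-1/1009) - 1/3099360 = √3470*(-1/1009) - 1/3099360 = -√3470/1009 - 1/3099360 = -1/3099360 - √3470/1009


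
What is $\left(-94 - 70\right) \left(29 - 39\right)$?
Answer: $1640$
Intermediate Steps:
$\left(-94 - 70\right) \left(29 - 39\right) = - 164 \left(29 - 39\right) = \left(-164\right) \left(-10\right) = 1640$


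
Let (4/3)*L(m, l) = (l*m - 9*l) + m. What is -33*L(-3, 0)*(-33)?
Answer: -9801/4 ≈ -2450.3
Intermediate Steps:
L(m, l) = -27*l/4 + 3*m/4 + 3*l*m/4 (L(m, l) = 3*((l*m - 9*l) + m)/4 = 3*((-9*l + l*m) + m)/4 = 3*(m - 9*l + l*m)/4 = -27*l/4 + 3*m/4 + 3*l*m/4)
-33*L(-3, 0)*(-33) = -33*(-27/4*0 + (¾)*(-3) + (¾)*0*(-3))*(-33) = -33*(0 - 9/4 + 0)*(-33) = -33*(-9/4)*(-33) = (297/4)*(-33) = -9801/4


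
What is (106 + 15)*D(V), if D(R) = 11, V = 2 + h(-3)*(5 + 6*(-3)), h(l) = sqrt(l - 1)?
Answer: 1331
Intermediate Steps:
h(l) = sqrt(-1 + l)
V = 2 - 26*I (V = 2 + sqrt(-1 - 3)*(5 + 6*(-3)) = 2 + sqrt(-4)*(5 - 18) = 2 + (2*I)*(-13) = 2 - 26*I ≈ 2.0 - 26.0*I)
(106 + 15)*D(V) = (106 + 15)*11 = 121*11 = 1331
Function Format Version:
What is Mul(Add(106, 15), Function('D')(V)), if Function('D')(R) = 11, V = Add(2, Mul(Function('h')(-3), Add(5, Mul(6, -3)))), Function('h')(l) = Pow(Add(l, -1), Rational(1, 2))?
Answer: 1331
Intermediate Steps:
Function('h')(l) = Pow(Add(-1, l), Rational(1, 2))
V = Add(2, Mul(-26, I)) (V = Add(2, Mul(Pow(Add(-1, -3), Rational(1, 2)), Add(5, Mul(6, -3)))) = Add(2, Mul(Pow(-4, Rational(1, 2)), Add(5, -18))) = Add(2, Mul(Mul(2, I), -13)) = Add(2, Mul(-26, I)) ≈ Add(2.0000, Mul(-26.000, I)))
Mul(Add(106, 15), Function('D')(V)) = Mul(Add(106, 15), 11) = Mul(121, 11) = 1331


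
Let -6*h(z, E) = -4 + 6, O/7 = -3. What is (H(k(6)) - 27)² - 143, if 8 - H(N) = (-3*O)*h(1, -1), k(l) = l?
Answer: -139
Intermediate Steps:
O = -21 (O = 7*(-3) = -21)
h(z, E) = -⅓ (h(z, E) = -(-4 + 6)/6 = -⅙*2 = -⅓)
H(N) = 29 (H(N) = 8 - (-3*(-21))*(-1)/3 = 8 - 63*(-1)/3 = 8 - 1*(-21) = 8 + 21 = 29)
(H(k(6)) - 27)² - 143 = (29 - 27)² - 143 = 2² - 143 = 4 - 143 = -139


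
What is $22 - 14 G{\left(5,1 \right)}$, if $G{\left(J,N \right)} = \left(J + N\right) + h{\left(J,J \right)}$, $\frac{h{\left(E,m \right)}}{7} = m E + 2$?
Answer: $-2708$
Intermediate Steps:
$h{\left(E,m \right)} = 14 + 7 E m$ ($h{\left(E,m \right)} = 7 \left(m E + 2\right) = 7 \left(E m + 2\right) = 7 \left(2 + E m\right) = 14 + 7 E m$)
$G{\left(J,N \right)} = 14 + J + N + 7 J^{2}$ ($G{\left(J,N \right)} = \left(J + N\right) + \left(14 + 7 J J\right) = \left(J + N\right) + \left(14 + 7 J^{2}\right) = 14 + J + N + 7 J^{2}$)
$22 - 14 G{\left(5,1 \right)} = 22 - 14 \left(14 + 5 + 1 + 7 \cdot 5^{2}\right) = 22 - 14 \left(14 + 5 + 1 + 7 \cdot 25\right) = 22 - 14 \left(14 + 5 + 1 + 175\right) = 22 - 2730 = -2708$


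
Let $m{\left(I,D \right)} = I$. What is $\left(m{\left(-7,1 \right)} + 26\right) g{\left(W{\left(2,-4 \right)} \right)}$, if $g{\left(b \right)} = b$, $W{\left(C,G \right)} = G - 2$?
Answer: $-114$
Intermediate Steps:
$W{\left(C,G \right)} = -2 + G$
$\left(m{\left(-7,1 \right)} + 26\right) g{\left(W{\left(2,-4 \right)} \right)} = \left(-7 + 26\right) \left(-2 - 4\right) = 19 \left(-6\right) = -114$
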